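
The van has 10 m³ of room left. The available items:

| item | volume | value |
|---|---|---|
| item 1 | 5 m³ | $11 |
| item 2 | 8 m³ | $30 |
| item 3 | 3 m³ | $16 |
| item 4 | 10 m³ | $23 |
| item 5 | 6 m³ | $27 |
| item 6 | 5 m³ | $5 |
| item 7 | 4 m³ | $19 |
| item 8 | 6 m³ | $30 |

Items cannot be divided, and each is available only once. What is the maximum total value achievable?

Check high-value combinations within 10 m³:
- item 7+item 8: volume 4+6=10, value 19+30=49
- item 3+item 8: volume 3+6=9, value 16+30=46
- item 5+item 7: volume 6+4=10, value 27+19=46
Best: $49.

$49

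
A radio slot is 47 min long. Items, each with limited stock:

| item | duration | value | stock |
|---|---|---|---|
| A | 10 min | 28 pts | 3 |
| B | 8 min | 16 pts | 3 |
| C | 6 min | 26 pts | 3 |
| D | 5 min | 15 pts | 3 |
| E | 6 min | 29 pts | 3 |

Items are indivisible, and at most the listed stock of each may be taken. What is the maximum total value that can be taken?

195 pts

Best selections within duration 47 and stock limits:
- 3×C + 2×D + 3×E: duration 46, value 195
- 1×A + 3×C + 3×E: duration 46, value 193
Best: 195 pts.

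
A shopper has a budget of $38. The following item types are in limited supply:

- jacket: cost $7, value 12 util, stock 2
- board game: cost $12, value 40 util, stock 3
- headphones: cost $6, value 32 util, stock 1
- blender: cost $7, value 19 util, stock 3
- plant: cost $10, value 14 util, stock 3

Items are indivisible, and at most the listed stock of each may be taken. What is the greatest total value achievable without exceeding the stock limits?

131 util

Top feasible selections:
- 2×board game + 1×headphones + 1×blender: cost 37, value 131
- 1×jacket + 2×board game + 1×headphones: cost 37, value 124
Best: 131 util.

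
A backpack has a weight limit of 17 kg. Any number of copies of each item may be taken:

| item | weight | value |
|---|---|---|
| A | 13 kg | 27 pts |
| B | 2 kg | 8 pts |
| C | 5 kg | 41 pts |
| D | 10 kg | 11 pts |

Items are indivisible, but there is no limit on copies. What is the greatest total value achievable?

Best value-per-unit is C at 41/5; filling with it alone gives 3×41 = 123.
Optimal mix: 1×B + 3×C → weight 17, value 131.

131 pts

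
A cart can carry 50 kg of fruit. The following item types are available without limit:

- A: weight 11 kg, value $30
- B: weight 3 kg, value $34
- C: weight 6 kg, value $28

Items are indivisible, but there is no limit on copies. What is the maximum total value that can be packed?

Best value-per-unit is B at 34/3, and filling with it alone uses weight 16×3=48. No mix of the others beats 16×34 = 544.

$544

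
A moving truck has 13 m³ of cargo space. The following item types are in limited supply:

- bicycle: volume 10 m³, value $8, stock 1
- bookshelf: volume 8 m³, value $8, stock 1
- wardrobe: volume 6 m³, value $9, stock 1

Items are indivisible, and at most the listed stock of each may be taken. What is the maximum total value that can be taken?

Best selections within volume 13 and stock limits:
- 1×wardrobe: volume 6, value 9
- 1×bookshelf: volume 8, value 8
- 1×bicycle: volume 10, value 8
Best: $9.

$9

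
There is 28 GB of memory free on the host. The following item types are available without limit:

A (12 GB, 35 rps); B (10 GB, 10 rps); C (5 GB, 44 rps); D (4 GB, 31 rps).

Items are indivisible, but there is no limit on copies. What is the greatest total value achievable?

238 rps

Best value-per-unit is C at 44/5; filling with it alone gives 5×44 = 220.
Optimal mix: 4×C + 2×D → memory 28, value 238.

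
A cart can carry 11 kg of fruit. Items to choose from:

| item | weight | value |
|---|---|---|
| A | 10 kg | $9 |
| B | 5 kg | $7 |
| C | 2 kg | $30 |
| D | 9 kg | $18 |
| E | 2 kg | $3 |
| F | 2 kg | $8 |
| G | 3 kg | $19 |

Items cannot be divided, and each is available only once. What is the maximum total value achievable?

Check high-value combinations within 11 kg:
- C+E+F+G: weight 2+2+2+3=9, value 30+3+8+19=60
- C+F+G: weight 2+2+3=7, value 30+8+19=57
- B+C+G: weight 5+2+3=10, value 7+30+19=56
Best: $60.

$60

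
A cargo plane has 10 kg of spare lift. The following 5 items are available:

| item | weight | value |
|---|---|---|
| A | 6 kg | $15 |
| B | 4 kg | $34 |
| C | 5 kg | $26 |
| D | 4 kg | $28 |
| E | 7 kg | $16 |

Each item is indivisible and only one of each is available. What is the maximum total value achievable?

Check high-value combinations within 10 kg:
- B+D: weight 4+4=8, value 34+28=62
- B+C: weight 4+5=9, value 34+26=60
- C+D: weight 5+4=9, value 26+28=54
Best: $62.

$62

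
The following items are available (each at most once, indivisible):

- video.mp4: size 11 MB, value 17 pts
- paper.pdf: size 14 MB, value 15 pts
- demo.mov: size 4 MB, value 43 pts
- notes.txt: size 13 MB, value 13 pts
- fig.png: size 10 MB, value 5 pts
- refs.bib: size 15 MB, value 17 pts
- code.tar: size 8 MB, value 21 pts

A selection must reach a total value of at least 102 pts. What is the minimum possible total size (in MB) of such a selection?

48

Subsets with value ≥ 102, sorted by total size:
- video.mp4+demo.mov+fig.png+refs.bib+code.tar: size 48, value 103
- video.mp4+paper.pdf+demo.mov+notes.txt+code.tar: size 50, value 109
- video.mp4+demo.mov+notes.txt+refs.bib+code.tar: size 51, value 111
Minimum size: 48 MB.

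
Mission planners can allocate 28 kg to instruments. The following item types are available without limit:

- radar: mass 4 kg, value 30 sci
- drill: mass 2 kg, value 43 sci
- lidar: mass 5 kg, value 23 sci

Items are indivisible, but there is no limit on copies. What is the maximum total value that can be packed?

602 sci

Best value-per-unit is drill at 43/2, and filling with it alone uses mass 14×2=28. No mix of the others beats 14×43 = 602.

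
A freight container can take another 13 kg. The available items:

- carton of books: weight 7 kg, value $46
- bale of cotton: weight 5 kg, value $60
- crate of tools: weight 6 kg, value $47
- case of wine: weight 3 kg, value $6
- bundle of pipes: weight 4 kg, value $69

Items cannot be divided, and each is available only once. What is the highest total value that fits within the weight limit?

Check high-value combinations within 13 kg:
- bale of cotton+case of wine+bundle of pipes: weight 5+3+4=12, value 60+6+69=135
- bale of cotton+bundle of pipes: weight 5+4=9, value 60+69=129
- crate of tools+case of wine+bundle of pipes: weight 6+3+4=13, value 47+6+69=122
- crate of tools+bundle of pipes: weight 6+4=10, value 47+69=116
Best: $135.

$135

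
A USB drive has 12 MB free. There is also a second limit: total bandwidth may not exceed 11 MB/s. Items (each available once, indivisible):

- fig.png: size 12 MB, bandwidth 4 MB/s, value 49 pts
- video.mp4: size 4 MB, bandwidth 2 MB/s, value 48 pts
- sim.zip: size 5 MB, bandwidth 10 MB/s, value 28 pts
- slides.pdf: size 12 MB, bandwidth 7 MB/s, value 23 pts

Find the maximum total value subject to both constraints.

Feasible sets respecting both limits:
- fig.png: size 12, bandwidth 4, value 49
- video.mp4: size 4, bandwidth 2, value 48
- sim.zip: size 5, bandwidth 10, value 28
- slides.pdf: size 12, bandwidth 7, value 23
Best: 49 pts.

49 pts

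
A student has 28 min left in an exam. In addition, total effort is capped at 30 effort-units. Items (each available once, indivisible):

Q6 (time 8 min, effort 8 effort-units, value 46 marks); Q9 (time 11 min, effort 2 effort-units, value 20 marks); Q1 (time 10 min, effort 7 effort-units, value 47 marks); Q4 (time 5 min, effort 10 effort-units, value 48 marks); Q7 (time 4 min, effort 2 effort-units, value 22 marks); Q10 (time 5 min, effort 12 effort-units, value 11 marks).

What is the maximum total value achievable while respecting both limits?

163 marks

Feasible sets respecting both limits:
- Q6+Q1+Q4+Q7: time 27, effort 27, value 163
- Q6+Q1+Q4: time 23, effort 25, value 141
- Q6+Q9+Q4+Q7: time 28, effort 22, value 136
Best: 163 marks.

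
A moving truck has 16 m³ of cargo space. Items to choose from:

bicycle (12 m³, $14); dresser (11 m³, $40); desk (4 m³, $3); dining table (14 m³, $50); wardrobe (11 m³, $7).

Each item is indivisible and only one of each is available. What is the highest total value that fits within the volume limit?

$50

Check high-value combinations within 16 m³:
- dining table: volume 14, value 50
- dresser+desk: volume 11+4=15, value 40+3=43
- dresser: volume 11, value 40
- bicycle+desk: volume 12+4=16, value 14+3=17
Best: $50.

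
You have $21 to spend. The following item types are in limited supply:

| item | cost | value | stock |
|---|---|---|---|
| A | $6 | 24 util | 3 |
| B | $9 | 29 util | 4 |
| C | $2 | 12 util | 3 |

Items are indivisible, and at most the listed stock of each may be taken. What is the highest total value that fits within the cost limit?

89 util

Top feasible selections:
- 1×A + 1×B + 3×C: cost 21, value 89
- 2×A + 3×C: cost 18, value 84
- 3×A + 1×C: cost 20, value 84
- 1×A + 1×B + 2×C: cost 19, value 77
Best: 89 util.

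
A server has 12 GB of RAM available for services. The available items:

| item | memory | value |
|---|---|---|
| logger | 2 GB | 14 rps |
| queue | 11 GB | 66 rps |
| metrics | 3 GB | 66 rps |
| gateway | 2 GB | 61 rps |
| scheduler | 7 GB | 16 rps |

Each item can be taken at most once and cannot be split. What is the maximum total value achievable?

143 rps

Check high-value combinations within 12 GB:
- metrics+gateway+scheduler: memory 3+2+7=12, value 66+61+16=143
- logger+metrics+gateway: memory 2+3+2=7, value 14+66+61=141
- metrics+gateway: memory 3+2=5, value 66+61=127
- logger+metrics+scheduler: memory 2+3+7=12, value 14+66+16=96
- logger+gateway+scheduler: memory 2+2+7=11, value 14+61+16=91
Best: 143 rps.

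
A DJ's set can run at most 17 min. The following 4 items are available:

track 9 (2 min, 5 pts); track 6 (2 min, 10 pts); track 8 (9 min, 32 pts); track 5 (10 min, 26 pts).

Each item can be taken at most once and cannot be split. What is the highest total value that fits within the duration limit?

47 pts

Check high-value combinations within 17 min:
- track 9+track 6+track 8: duration 2+2+9=13, value 5+10+32=47
- track 6+track 8: duration 2+9=11, value 10+32=42
- track 9+track 6+track 5: duration 2+2+10=14, value 5+10+26=41
- track 9+track 8: duration 2+9=11, value 5+32=37
Best: 47 pts.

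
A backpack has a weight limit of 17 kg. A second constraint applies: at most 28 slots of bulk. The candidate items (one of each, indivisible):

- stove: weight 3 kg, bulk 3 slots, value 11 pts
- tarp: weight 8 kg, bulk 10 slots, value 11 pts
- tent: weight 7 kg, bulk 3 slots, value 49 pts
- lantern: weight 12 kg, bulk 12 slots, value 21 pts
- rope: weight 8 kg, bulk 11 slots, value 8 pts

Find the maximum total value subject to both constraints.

60 pts

Feasible sets respecting both limits:
- stove+tent: weight 10, bulk 6, value 60
- tarp+tent: weight 15, bulk 13, value 60
- tent+rope: weight 15, bulk 14, value 57
- tent: weight 7, bulk 3, value 49
Best: 60 pts.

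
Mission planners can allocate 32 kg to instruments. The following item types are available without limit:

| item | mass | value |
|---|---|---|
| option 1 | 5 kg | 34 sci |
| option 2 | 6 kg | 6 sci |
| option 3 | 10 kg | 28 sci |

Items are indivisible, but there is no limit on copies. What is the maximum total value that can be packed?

Best value-per-unit is option 1 at 34/5, and filling with it alone uses mass 6×5=30. No mix of the others beats 6×34 = 204.

204 sci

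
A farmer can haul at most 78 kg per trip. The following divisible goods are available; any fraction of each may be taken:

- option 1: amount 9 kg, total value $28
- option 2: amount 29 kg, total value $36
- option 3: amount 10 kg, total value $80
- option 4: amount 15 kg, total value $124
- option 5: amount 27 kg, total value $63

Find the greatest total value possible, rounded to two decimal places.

316.10

Take in order of value per unit:
- option 4 (124/15 per unit): all 15 → value 124, running total 124.00
- option 3 (80/10 per unit): all 10 → value 80, running total 204.00
- option 1 (28/9 per unit): all 9 → value 28, running total 232.00
- option 5 (63/27 per unit): all 27 → value 63, running total 295.00
- option 2 (36/29 per unit): 17 of 29 → value 17×36/29 = 21.1034, running total 316.10
Total 316.10.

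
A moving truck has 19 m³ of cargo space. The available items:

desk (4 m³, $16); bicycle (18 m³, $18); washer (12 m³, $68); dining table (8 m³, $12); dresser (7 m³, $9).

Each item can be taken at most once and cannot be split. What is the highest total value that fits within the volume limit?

Check high-value combinations within 19 m³:
- desk+washer: volume 4+12=16, value 16+68=84
- washer+dresser: volume 12+7=19, value 68+9=77
- washer: volume 12, value 68
Best: $84.

$84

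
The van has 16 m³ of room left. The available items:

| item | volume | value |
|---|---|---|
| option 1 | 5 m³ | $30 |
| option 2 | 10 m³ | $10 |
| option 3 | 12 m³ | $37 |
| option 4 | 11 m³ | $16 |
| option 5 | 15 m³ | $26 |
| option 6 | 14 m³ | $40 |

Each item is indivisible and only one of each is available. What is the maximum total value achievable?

This is a 0/1 knapsack; check combinations near the capacity.
- option 1+option 4: volume 5+11=16, value 30+16=46
- option 6: volume 14, value 40
- option 1+option 2: volume 5+10=15, value 30+10=40
Best: $46.

$46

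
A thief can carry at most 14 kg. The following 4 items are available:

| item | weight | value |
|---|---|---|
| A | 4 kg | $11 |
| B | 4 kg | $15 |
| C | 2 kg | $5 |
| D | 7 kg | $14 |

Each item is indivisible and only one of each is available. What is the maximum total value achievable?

Check high-value combinations within 14 kg:
- B+C+D: weight 4+2+7=13, value 15+5+14=34
- A+B+C: weight 4+4+2=10, value 11+15+5=31
- A+C+D: weight 4+2+7=13, value 11+5+14=30
- B+D: weight 4+7=11, value 15+14=29
- A+B: weight 4+4=8, value 11+15=26
Best: $34.

$34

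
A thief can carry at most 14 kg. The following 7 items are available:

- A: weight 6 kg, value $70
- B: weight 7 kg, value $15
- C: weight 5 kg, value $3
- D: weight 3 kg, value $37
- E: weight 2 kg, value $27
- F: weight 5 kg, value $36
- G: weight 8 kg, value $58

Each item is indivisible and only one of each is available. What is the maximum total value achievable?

This is a 0/1 knapsack; check combinations near the capacity.
- A+D+F: weight 6+3+5=14, value 70+37+36=143
- A+D+E: weight 6+3+2=11, value 70+37+27=134
- A+E+F: weight 6+2+5=13, value 70+27+36=133
- A+G: weight 6+8=14, value 70+58=128
- D+E+G: weight 3+2+8=13, value 37+27+58=122
Best: $143.

$143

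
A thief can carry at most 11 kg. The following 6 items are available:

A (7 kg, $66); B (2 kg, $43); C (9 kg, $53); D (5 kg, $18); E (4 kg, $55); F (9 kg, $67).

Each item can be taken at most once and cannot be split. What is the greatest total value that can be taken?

$121

This is a 0/1 knapsack; check combinations near the capacity.
- A+E: weight 7+4=11, value 66+55=121
- B+D+E: weight 2+5+4=11, value 43+18+55=116
- B+F: weight 2+9=11, value 43+67=110
- A+B: weight 7+2=9, value 66+43=109
- B+E: weight 2+4=6, value 43+55=98
Best: $121.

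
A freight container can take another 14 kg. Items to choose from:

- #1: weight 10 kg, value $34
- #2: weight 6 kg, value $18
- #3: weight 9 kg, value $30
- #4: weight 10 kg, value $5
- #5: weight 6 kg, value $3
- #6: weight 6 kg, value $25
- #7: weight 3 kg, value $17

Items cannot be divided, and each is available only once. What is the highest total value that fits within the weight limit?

$51

This is a 0/1 knapsack; check combinations near the capacity.
- #1+#7: weight 10+3=13, value 34+17=51
- #3+#7: weight 9+3=12, value 30+17=47
- #2+#6: weight 6+6=12, value 18+25=43
Best: $51.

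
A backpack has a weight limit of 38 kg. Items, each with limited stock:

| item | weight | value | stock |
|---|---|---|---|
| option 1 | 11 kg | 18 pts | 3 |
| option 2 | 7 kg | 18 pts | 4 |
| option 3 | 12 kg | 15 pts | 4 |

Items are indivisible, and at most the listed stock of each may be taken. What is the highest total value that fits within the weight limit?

72 pts

Best selections within weight 38 and stock limits:
- 4×option 2: weight 28, value 72
- 1×option 1 + 3×option 2: weight 32, value 72
- 2×option 1 + 2×option 2: weight 36, value 72
- 3×option 2 + 1×option 3: weight 33, value 69
Best: 72 pts.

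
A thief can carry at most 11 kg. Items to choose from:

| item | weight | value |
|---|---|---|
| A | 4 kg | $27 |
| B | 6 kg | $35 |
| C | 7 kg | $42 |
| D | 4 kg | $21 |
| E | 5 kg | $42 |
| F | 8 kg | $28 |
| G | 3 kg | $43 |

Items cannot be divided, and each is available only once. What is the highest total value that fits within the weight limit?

$91

Check high-value combinations within 11 kg:
- A+D+G: weight 4+4+3=11, value 27+21+43=91
- E+G: weight 5+3=8, value 42+43=85
- C+G: weight 7+3=10, value 42+43=85
Best: $91.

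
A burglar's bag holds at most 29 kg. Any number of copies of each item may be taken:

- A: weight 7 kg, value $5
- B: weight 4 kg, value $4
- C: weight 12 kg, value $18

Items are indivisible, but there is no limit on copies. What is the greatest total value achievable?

Best value-per-unit is C at 18/12; filling with it alone gives 2×18 = 36.
Optimal mix: 1×B + 2×C → weight 28, value 40.

$40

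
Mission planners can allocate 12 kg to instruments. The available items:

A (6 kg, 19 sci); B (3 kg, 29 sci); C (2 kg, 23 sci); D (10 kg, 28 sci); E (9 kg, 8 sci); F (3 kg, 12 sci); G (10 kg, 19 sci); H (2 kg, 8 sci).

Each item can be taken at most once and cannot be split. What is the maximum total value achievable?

72 sci

Check high-value combinations within 12 kg:
- B+C+F+H: mass 3+2+3+2=10, value 29+23+12+8=72
- A+B+C: mass 6+3+2=11, value 19+29+23=71
- B+C+F: mass 3+2+3=8, value 29+23+12=64
- B+C+H: mass 3+2+2=7, value 29+23+8=60
Best: 72 sci.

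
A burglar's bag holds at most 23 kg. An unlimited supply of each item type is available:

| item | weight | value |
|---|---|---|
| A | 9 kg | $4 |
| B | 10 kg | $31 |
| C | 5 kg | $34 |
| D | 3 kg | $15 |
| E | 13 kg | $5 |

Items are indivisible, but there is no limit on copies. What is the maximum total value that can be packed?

Best value-per-unit is C at 34/5; filling with it alone gives 4×34 = 136.
Optimal mix: 4×C + 1×D → weight 23, value 151.

$151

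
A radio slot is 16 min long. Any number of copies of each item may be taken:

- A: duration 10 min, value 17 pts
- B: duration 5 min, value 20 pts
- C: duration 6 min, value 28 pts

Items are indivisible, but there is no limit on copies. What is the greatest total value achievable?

68 pts

Best value-per-unit is C at 28/6; filling with it alone gives 2×28 = 56.
Optimal mix: 2×B + 1×C → duration 16, value 68.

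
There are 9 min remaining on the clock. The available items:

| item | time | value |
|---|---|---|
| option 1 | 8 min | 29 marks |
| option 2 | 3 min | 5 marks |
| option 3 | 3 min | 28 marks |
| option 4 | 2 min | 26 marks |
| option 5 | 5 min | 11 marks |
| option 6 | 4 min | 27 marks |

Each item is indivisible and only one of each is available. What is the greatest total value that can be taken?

This is a 0/1 knapsack; check combinations near the capacity.
- option 3+option 4+option 6: time 3+2+4=9, value 28+26+27=81
- option 2+option 3+option 4: time 3+3+2=8, value 5+28+26=59
- option 2+option 4+option 6: time 3+2+4=9, value 5+26+27=58
- option 3+option 6: time 3+4=7, value 28+27=55
Best: 81 marks.

81 marks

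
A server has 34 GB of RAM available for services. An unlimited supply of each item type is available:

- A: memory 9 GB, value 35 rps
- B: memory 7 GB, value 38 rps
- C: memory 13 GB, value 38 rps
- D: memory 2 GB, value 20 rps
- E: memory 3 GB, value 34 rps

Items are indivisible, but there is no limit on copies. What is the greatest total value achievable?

380 rps

Best value-per-unit is E at 34/3; filling with it alone gives 11×34 = 374.
Optimal mix: 2×D + 10×E → memory 34, value 380.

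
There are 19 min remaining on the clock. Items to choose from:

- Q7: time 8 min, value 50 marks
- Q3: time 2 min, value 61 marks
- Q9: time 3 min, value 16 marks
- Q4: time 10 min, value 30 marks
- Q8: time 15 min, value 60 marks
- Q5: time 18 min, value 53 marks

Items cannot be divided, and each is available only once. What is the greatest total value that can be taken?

Check high-value combinations within 19 min:
- Q7+Q3+Q9: time 8+2+3=13, value 50+61+16=127
- Q3+Q8: time 2+15=17, value 61+60=121
- Q7+Q3: time 8+2=10, value 50+61=111
- Q3+Q9+Q4: time 2+3+10=15, value 61+16+30=107
Best: 127 marks.

127 marks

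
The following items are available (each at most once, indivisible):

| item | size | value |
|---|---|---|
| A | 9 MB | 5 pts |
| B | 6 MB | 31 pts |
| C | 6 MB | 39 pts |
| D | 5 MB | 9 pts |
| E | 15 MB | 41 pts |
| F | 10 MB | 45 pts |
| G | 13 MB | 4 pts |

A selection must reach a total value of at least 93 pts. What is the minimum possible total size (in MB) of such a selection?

Subsets with value ≥ 93, sorted by total size:
- C+D+F: size 21, value 93
- B+C+F: size 22, value 115
- B+C+D+F: size 27, value 124
- B+C+E: size 27, value 111
Minimum size: 21 MB.

21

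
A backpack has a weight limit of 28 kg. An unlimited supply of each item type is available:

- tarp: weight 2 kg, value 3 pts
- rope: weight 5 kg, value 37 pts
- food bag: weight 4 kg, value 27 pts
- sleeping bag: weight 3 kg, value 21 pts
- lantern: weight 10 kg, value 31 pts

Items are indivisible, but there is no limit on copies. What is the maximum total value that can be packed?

206 pts

Best value-per-unit is rope at 37/5; filling with it alone gives 5×37 = 185.
Optimal mix: 5×rope + 1×sleeping bag → weight 28, value 206.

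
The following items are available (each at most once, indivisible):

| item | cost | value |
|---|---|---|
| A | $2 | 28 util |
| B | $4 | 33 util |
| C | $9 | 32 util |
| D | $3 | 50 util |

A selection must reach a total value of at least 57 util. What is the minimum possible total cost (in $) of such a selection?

5

Subsets with value ≥ 57, sorted by total cost:
- A+D: cost 5, value 78
- A+B: cost 6, value 61
Minimum cost: 5 $.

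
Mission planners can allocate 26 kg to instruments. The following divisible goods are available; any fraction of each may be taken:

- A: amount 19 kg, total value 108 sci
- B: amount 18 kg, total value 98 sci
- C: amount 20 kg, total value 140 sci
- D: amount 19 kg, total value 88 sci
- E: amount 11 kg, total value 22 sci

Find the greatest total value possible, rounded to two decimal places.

Take in order of value per unit:
- C (140/20 per unit): all 20 → value 140, running total 140.00
- A (108/19 per unit): 6 of 19 → value 6×108/19 = 34.1053, running total 174.11
Total 174.11.

174.11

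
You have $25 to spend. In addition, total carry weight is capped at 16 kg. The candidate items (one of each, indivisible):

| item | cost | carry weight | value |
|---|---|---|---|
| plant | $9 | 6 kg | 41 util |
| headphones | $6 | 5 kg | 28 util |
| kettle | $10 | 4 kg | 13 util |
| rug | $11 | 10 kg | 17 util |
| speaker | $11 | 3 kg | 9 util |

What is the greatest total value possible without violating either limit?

82 util

Feasible sets respecting both limits:
- plant+headphones+kettle: cost 25, carry weight 15, value 82
- plant+headphones: cost 15, carry weight 11, value 69
- plant+rug: cost 20, carry weight 16, value 58
- plant+kettle: cost 19, carry weight 10, value 54
Best: 82 util.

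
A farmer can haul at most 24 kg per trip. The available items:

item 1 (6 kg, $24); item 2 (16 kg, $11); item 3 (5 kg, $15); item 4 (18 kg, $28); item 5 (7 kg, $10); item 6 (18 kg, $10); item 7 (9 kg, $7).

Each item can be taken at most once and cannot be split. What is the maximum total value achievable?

$52

This is a 0/1 knapsack; check combinations near the capacity.
- item 1+item 4: weight 6+18=24, value 24+28=52
- item 1+item 3+item 5: weight 6+5+7=18, value 24+15+10=49
- item 1+item 3+item 7: weight 6+5+9=20, value 24+15+7=46
- item 3+item 4: weight 5+18=23, value 15+28=43
Best: $52.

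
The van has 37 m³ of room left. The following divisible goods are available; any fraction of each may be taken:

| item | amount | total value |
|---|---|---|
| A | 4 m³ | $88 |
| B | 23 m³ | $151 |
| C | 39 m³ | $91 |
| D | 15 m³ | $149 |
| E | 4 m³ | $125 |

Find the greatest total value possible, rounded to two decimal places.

Take in order of value per unit:
- E (125/4 per unit): all 4 → value 125, running total 125.00
- A (88/4 per unit): all 4 → value 88, running total 213.00
- D (149/15 per unit): all 15 → value 149, running total 362.00
- B (151/23 per unit): 14 of 23 → value 14×151/23 = 91.9130, running total 453.91
Total 453.91.

453.91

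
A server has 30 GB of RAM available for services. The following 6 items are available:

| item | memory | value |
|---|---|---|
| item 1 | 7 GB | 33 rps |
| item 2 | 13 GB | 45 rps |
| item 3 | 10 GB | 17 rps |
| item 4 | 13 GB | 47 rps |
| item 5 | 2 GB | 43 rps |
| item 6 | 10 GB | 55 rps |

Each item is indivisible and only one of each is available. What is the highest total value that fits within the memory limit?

Check high-value combinations within 30 GB:
- item 1+item 3+item 5+item 6: memory 7+10+2+10=29, value 33+17+43+55=148
- item 4+item 5+item 6: memory 13+2+10=25, value 47+43+55=145
- item 2+item 5+item 6: memory 13+2+10=25, value 45+43+55=143
Best: 148 rps.

148 rps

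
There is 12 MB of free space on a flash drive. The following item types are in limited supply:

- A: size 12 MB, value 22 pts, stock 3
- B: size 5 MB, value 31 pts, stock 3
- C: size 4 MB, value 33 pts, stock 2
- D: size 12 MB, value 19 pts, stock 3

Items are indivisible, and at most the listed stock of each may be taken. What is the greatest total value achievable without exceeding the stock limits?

66 pts

Best selections within size 12 and stock limits:
- 2×C: size 8, value 66
- 1×B + 1×C: size 9, value 64
Best: 66 pts.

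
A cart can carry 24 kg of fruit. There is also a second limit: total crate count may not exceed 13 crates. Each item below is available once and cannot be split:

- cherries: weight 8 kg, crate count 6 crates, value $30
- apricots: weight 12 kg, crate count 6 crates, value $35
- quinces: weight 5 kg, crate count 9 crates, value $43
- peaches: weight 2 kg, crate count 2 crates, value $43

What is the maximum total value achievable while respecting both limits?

Feasible sets respecting both limits:
- quinces+peaches: weight 7, crate count 11, value 86
- apricots+peaches: weight 14, crate count 8, value 78
- cherries+peaches: weight 10, crate count 8, value 73
Best: $86.

$86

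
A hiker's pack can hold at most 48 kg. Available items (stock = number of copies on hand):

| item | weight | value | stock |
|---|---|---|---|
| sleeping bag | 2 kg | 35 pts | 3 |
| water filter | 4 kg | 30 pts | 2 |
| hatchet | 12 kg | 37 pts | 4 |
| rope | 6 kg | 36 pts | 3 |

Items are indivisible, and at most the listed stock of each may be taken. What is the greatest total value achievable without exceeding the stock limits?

310 pts

Best selections within weight 48 and stock limits:
- 3×sleeping bag + 2×water filter + 1×hatchet + 3×rope: weight 44, value 310
- 3×sleeping bag + 2×hatchet + 3×rope: weight 48, value 287
- 3×sleeping bag + 1×water filter + 2×hatchet + 2×rope: weight 46, value 281
Best: 310 pts.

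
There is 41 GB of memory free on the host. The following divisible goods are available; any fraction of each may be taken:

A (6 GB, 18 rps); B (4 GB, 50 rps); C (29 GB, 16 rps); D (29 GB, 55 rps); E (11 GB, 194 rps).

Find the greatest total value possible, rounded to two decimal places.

299.93

Take in order of value per unit:
- E (194/11 per unit): all 11 → value 194, running total 194.00
- B (50/4 per unit): all 4 → value 50, running total 244.00
- A (18/6 per unit): all 6 → value 18, running total 262.00
- D (55/29 per unit): 20 of 29 → value 20×55/29 = 37.9310, running total 299.93
Total 299.93.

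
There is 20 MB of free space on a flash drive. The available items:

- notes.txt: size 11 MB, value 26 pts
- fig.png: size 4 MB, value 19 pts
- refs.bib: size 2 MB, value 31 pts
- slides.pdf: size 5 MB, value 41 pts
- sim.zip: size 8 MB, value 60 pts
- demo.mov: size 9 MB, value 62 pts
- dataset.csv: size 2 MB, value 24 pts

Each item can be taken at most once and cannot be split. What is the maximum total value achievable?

Check high-value combinations within 20 MB:
- refs.bib+slides.pdf+demo.mov+dataset.csv: size 2+5+9+2=18, value 31+41+62+24=158
- refs.bib+slides.pdf+sim.zip+dataset.csv: size 2+5+8+2=17, value 31+41+60+24=156
- refs.bib+sim.zip+demo.mov: size 2+8+9=19, value 31+60+62=153
Best: 158 pts.

158 pts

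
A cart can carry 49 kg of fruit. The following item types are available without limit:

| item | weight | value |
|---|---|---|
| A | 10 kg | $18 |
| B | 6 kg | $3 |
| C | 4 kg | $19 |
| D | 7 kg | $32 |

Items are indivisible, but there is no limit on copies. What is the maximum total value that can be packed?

Best value-per-unit is C at 19/4; filling with it alone gives 12×19 = 228.
Optimal mix: 7×C + 3×D → weight 49, value 229.

$229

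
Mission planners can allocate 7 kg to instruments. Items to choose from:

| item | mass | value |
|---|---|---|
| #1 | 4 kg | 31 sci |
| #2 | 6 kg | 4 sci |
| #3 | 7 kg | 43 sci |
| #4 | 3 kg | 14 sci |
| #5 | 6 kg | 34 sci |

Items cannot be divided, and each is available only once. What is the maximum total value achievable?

Check high-value combinations within 7 kg:
- #1+#4: mass 4+3=7, value 31+14=45
- #3: mass 7, value 43
- #5: mass 6, value 34
- #1: mass 4, value 31
- #4: mass 3, value 14
Best: 45 sci.

45 sci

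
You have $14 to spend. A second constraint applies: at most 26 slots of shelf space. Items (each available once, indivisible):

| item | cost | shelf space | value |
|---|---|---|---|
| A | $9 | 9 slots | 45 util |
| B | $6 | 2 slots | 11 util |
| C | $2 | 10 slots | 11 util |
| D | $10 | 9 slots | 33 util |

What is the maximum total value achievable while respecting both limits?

Feasible sets respecting both limits:
- A+C: cost 11, shelf space 19, value 56
- A: cost 9, shelf space 9, value 45
- C+D: cost 12, shelf space 19, value 44
Best: 56 util.

56 util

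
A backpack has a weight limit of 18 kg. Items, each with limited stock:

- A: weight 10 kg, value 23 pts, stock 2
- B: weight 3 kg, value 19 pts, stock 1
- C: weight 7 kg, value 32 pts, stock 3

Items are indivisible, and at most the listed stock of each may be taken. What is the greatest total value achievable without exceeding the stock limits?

Best selections within weight 18 and stock limits:
- 1×B + 2×C: weight 17, value 83
- 2×C: weight 14, value 64
- 1×A + 1×C: weight 17, value 55
- 1×B + 1×C: weight 10, value 51
Best: 83 pts.

83 pts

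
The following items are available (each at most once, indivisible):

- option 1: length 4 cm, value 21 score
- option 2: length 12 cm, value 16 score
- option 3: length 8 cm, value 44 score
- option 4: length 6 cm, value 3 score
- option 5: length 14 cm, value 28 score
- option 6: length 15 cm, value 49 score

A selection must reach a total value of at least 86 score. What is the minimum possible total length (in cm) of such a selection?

23

Subsets with value ≥ 86, sorted by total length:
- option 3+option 6: length 23, value 93
- option 1+option 3+option 5: length 26, value 93
- option 1+option 3+option 6: length 27, value 114
Minimum length: 23 cm.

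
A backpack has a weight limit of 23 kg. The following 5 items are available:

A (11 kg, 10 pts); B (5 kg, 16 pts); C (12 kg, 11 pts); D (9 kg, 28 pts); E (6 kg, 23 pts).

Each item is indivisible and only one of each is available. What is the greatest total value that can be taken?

This is a 0/1 knapsack; check combinations near the capacity.
- B+D+E: weight 5+9+6=20, value 16+28+23=67
- D+E: weight 9+6=15, value 28+23=51
- B+C+E: weight 5+12+6=23, value 16+11+23=50
- A+B+E: weight 11+5+6=22, value 10+16+23=49
- B+D: weight 5+9=14, value 16+28=44
Best: 67 pts.

67 pts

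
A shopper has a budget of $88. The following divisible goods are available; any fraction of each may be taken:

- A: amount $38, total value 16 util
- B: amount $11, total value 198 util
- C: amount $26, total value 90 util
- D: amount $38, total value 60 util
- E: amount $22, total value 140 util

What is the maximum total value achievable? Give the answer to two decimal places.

473.79

Take in order of value per unit:
- B (198/11 per unit): all 11 → value 198, running total 198.00
- E (140/22 per unit): all 22 → value 140, running total 338.00
- C (90/26 per unit): all 26 → value 90, running total 428.00
- D (60/38 per unit): 29 of 38 → value 29×60/38 = 45.7895, running total 473.79
Total 473.79.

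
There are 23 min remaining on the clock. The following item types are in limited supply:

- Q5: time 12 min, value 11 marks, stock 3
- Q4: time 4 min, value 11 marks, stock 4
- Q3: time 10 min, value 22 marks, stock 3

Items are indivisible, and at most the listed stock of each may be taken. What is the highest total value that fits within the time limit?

Top feasible selections:
- 3×Q4 + 1×Q3: time 22, value 55
- 4×Q4: time 16, value 44
- 2×Q4 + 1×Q3: time 18, value 44
- 2×Q3: time 20, value 44
Best: 55 marks.

55 marks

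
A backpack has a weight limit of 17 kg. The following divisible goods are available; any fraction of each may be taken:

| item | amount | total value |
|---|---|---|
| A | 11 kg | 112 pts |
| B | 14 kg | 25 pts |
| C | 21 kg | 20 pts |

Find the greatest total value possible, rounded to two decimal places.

Take in order of value per unit:
- A (112/11 per unit): all 11 → value 112, running total 112.00
- B (25/14 per unit): 6 of 14 → value 6×25/14 = 10.7143, running total 122.71
Total 122.71.

122.71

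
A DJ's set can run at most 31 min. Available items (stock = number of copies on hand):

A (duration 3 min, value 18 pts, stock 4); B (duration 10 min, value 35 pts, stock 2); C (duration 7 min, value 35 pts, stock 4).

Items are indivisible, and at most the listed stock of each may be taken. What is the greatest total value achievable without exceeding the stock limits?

Top feasible selections:
- 3×A + 3×C: duration 30, value 159
- 1×A + 4×C: duration 31, value 158
- 4×A + 2×C: duration 26, value 142
- 4×A + 1×B + 1×C: duration 29, value 142
Best: 159 pts.

159 pts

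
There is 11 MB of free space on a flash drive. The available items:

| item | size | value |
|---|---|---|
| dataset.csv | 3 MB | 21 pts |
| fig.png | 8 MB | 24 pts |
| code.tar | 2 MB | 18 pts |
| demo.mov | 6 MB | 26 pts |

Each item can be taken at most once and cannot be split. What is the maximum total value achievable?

Check high-value combinations within 11 MB:
- dataset.csv+code.tar+demo.mov: size 3+2+6=11, value 21+18+26=65
- dataset.csv+demo.mov: size 3+6=9, value 21+26=47
- dataset.csv+fig.png: size 3+8=11, value 21+24=45
Best: 65 pts.

65 pts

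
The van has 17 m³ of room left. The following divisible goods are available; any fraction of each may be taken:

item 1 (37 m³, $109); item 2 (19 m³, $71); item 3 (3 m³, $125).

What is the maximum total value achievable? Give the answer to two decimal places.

Take in order of value per unit:
- item 3 (125/3 per unit): all 3 → value 125, running total 125.00
- item 2 (71/19 per unit): 14 of 19 → value 14×71/19 = 52.3158, running total 177.32
Total 177.32.

177.32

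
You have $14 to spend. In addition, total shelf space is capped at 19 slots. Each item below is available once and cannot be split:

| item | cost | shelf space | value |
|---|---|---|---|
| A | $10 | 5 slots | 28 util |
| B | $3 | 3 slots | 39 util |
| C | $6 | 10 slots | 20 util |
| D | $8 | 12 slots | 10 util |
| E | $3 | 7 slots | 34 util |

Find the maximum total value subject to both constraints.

73 util

Feasible sets respecting both limits:
- B+E: cost 6, shelf space 10, value 73
- A+B: cost 13, shelf space 8, value 67
- A+E: cost 13, shelf space 12, value 62
- B+C: cost 9, shelf space 13, value 59
Best: 73 util.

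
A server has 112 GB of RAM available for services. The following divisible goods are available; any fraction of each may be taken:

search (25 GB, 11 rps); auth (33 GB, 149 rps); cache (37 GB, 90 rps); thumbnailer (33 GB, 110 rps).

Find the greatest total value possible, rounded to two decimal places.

352.96

Take in order of value per unit:
- auth (149/33 per unit): all 33 → value 149, running total 149.00
- thumbnailer (110/33 per unit): all 33 → value 110, running total 259.00
- cache (90/37 per unit): all 37 → value 90, running total 349.00
- search (11/25 per unit): 9 of 25 → value 9×11/25 = 3.9600, running total 352.96
Total 352.96.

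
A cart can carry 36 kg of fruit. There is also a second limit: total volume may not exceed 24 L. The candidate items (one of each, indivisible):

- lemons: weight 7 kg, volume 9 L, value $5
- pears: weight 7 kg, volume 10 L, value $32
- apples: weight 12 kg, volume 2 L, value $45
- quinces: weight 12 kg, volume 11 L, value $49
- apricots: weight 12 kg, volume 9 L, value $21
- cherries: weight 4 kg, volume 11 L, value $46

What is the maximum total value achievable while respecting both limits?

$140

Feasible sets respecting both limits:
- apples+quinces+cherries: weight 28, volume 24, value 140
- pears+apples+quinces: weight 31, volume 23, value 126
- pears+apples+cherries: weight 23, volume 23, value 123
Best: $140.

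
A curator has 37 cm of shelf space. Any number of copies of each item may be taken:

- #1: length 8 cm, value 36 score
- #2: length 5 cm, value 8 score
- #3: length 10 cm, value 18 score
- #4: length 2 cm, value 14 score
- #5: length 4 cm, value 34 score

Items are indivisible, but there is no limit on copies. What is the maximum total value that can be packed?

Best value-per-unit is #5 at 34/4, and filling with it alone uses length 9×4=36. No mix of the others beats 9×34 = 306.

306 score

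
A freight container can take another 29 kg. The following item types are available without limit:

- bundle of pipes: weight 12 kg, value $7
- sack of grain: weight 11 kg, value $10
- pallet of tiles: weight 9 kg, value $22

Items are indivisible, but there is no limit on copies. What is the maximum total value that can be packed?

$66

Best value-per-unit is pallet of tiles at 22/9, and filling with it alone uses weight 3×9=27. No mix of the others beats 3×22 = 66.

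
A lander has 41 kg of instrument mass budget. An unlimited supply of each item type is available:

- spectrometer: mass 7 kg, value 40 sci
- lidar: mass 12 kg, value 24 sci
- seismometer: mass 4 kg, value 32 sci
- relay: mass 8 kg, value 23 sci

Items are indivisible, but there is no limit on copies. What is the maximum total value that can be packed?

320 sci

Best value-per-unit is seismometer at 32/4, and filling with it alone uses mass 10×4=40. No mix of the others beats 10×32 = 320.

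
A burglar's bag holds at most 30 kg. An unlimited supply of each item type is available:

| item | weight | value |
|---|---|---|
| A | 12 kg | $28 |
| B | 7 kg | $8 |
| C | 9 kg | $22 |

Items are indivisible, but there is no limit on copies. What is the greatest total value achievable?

Best value-per-unit is C at 22/9; filling with it alone gives 3×22 = 66.
Optimal mix: 1×A + 2×C → weight 30, value 72.

$72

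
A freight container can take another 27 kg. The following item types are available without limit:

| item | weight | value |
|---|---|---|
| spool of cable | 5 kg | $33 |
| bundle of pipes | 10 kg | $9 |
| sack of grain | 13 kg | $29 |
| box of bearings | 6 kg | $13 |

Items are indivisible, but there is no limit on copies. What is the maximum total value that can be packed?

$165

Best value-per-unit is spool of cable at 33/5, and filling with it alone uses weight 5×5=25. No mix of the others beats 5×33 = 165.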